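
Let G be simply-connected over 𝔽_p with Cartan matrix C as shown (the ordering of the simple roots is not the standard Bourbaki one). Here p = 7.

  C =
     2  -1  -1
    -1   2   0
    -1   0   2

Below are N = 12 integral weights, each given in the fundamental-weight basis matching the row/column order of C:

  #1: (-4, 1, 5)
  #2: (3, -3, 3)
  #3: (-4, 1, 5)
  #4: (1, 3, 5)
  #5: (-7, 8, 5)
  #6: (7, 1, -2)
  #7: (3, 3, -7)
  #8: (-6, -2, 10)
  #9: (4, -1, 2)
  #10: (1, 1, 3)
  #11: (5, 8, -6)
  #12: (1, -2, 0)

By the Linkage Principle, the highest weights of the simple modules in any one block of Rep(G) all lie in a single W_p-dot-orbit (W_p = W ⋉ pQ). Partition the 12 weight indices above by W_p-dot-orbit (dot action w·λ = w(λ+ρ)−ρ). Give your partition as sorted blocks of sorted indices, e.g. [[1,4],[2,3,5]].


A_3 Cartan matrix, 3 simple roots permuted; ρ=(1,1,1).

Each λ_j+ρ reduced to Ā_7; 3-tuples below use C's row order:

  λ_1 → (2, 1, 3)
  λ_2 → (2, 1, 3)
  λ_3 → (2, 1, 3)
  λ_4 → (1, 1, 1)
  λ_5 → (4, 1, 2)
  λ_6 → (4, 1, 2)
  λ_7 → (2, 1, 3)
  λ_8 → (1, 1, 1)
  λ_9 → (4, 1, 2)
  λ_10 → (2, 1, 3)
  λ_11 → (1, 1, 1)
  λ_12 → (1, 1, 1)

These 12 weights hit 3 W_7-dot-orbits; sizes (5, 4, 3):

[[1, 2, 3, 7, 10], [4, 8, 11, 12], [5, 6, 9]]


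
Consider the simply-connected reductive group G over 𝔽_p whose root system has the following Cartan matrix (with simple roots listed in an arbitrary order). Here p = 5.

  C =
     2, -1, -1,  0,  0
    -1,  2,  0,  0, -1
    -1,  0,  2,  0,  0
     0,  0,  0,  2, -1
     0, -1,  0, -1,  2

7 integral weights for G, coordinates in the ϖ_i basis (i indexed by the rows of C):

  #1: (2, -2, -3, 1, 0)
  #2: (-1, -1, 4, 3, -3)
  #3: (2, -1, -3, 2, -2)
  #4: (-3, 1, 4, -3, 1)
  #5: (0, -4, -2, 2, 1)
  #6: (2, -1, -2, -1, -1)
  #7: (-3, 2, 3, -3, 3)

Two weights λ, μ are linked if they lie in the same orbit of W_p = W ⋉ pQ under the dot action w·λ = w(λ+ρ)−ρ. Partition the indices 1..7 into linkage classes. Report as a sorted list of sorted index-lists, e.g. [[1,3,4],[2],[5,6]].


Root system A_5: the 5×5 matrix C matches after relabeling.

Folding the 7 weights λ_j+ρ into Ā_5 (reps in the given 5-coord order):

  [1] (0, 1, 2, 2, 0) · [2] (2, 0, 1, 0, 0) · [3] (0, 1, 2, 2, 0) · [4] (2, 0, 1, 0, 0) · [5] (0, 1, 2, 2, 0) · [6] (2, 0, 1, 0, 0) · [7] (0, 1, 2, 2, 0)

Partition of {1..7} into 2 W_5-dot-orbits:

[[1, 3, 5, 7], [2, 4, 6]]


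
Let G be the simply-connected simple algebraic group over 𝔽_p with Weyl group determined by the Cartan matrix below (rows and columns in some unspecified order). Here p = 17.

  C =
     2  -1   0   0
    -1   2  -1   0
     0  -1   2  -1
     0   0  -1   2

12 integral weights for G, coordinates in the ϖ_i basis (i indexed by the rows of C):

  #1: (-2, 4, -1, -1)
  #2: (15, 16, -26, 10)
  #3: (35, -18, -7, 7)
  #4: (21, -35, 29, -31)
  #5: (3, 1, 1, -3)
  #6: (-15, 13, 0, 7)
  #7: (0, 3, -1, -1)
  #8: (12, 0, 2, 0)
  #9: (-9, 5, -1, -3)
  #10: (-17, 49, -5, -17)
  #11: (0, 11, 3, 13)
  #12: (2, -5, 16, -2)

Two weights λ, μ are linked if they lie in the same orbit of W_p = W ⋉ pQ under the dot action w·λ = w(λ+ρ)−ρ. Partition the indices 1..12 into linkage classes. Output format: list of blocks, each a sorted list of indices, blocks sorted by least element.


Cartan matrix: type A_4 (|W|=120); un-permuting the 4 rows.

λ_j+ρ reflected into Ā_17 (⟨·,θ^∨⟩≤17); 4-tuples as given:

  λ_1 → (1, 4, 0, 0) · λ_2 → (8, 0, 1, 2) · λ_3 → (4, 2, 0, 2) · λ_4 → (1, 4, 0, 0) · λ_5 → (4, 2, 0, 2) · λ_6 → (8, 0, 1, 2) · λ_7 → (1, 4, 0, 0) · λ_8 → (12, 1, 3, 0) · λ_9 → (4, 2, 0, 2) · λ_10 → (12, 1, 3, 0) · λ_11 → (12, 1, 3, 0) · λ_12 → (1, 3, 12, 1)

These 12 weights hit 5 W_17-dot-orbits; sizes (3, 2, 3, 3, 1):

[[1, 4, 7], [2, 6], [3, 5, 9], [8, 10, 11], [12]]


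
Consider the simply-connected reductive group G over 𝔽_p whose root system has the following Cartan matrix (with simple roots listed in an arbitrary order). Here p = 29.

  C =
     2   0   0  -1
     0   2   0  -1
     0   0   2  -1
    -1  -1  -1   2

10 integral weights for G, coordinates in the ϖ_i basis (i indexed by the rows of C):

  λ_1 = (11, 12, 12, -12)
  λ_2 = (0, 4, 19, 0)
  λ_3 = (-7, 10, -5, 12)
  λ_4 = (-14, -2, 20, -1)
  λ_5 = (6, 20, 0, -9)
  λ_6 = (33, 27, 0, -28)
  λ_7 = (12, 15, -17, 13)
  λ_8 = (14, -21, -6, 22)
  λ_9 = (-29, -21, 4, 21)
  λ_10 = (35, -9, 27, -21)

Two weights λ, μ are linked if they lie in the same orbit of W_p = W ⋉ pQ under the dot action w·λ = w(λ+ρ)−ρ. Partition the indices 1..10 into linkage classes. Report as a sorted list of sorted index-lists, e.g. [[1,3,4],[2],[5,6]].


Dynkin diagram of C (from the 6 off-diagonal −1 entries): D_4.

Ā_29 reps of the 10 weights (D_4, coords as presented):

    [1] (1, 2, 2, 11)
    [2] (1, 5, 20, 1)
    [3] (6, 11, 4, 3)
    [4] (1, 13, 7, 0)
    [5] (1, 13, 7, 0)
    [6] (1, 5, 20, 1)
    [7] (1, 2, 2, 11)
    [8] (6, 11, 4, 3)
    [9] (1, 5, 20, 1)
    [10] (1, 13, 7, 0)

These 10 weights hit 4 W_29-dot-orbits; sizes (2, 3, 2, 3):

[[1, 7], [2, 6, 9], [3, 8], [4, 5, 10]]


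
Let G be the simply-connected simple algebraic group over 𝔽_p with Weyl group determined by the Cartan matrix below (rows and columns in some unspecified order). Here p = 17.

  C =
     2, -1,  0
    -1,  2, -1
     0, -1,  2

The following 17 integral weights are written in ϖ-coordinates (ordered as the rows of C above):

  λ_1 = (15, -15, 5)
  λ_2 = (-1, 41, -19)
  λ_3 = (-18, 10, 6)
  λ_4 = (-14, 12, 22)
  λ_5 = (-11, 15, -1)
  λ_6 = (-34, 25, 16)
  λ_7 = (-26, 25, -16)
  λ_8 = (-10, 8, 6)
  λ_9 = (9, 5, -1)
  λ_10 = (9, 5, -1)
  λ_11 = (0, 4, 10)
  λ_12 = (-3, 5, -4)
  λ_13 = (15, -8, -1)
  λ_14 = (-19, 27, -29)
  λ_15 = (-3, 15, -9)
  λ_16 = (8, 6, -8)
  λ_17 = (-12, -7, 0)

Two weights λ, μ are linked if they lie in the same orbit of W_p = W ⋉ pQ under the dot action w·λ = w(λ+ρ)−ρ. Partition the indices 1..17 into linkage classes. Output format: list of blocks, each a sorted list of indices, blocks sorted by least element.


Type A_3, rank 3, |W|=24; reorder rows/cols to standard.

Each λ_j+ρ reduced to Ā_17; 3-tuples below use C's row order:

    λ_1+ρ ↦ (2, 6, 8)
    λ_2+ρ ↦ (9, 0, 7)
    λ_3+ρ ↦ (10, 6, 0)
    λ_4+ρ ↦ (0, 4, 2)
    λ_5+ρ ↦ (10, 6, 0)
    λ_6+ρ ↦ (9, 0, 7)
    λ_7+ρ ↦ (2, 6, 8)
    λ_8+ρ ↦ (9, 0, 7)
    λ_9+ρ ↦ (10, 6, 0)
    λ_10+ρ ↦ (10, 6, 0)
    λ_11+ρ ↦ (1, 5, 11)
    λ_12+ρ ↦ (2, 1, 3)
    λ_13+ρ ↦ (9, 0, 7)
    λ_14+ρ ↦ (10, 6, 0)
    λ_15+ρ ↦ (2, 6, 8)
    λ_16+ρ ↦ (9, 0, 7)
    λ_17+ρ ↦ (1, 5, 11)

6 distinct reps among the 17 weights ⇒ 6 W_17-linkage classes:

[[1, 7, 15], [2, 6, 8, 13, 16], [3, 5, 9, 10, 14], [4], [11, 17], [12]]


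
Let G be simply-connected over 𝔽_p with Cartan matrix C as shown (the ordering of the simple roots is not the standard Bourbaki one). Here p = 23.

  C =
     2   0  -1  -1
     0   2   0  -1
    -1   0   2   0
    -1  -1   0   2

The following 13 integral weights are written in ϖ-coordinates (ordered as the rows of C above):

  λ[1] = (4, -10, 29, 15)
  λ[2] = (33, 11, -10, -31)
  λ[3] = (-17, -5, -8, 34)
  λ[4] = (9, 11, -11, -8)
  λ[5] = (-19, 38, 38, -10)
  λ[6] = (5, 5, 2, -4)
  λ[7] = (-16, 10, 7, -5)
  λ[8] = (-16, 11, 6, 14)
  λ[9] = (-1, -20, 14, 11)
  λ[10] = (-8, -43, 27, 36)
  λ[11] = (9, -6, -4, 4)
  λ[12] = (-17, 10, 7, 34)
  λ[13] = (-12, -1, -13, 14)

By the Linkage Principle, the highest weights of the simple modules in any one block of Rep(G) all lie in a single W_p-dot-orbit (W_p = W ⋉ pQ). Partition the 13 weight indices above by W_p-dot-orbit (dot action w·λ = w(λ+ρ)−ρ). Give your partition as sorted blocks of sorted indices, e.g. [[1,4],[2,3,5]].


Type A_4, rank 4, |W|=120; reorder rows/cols to standard.

Folding the 13 weights λ_j+ρ into Ā_23 (reps in the given 4-coord order):

  [1] (2, 7, 5, 5) · [2] (2, 7, 5, 5) · [3] (7, 8, 4, 0) · [4] (7, 5, 3, 0) · [5] (2, 7, 5, 5) · [6] (3, 3, 3, 3) · [7] (7, 8, 4, 0) · [8] (7, 8, 4, 0) · [9] (7, 8, 4, 0) · [10] (2, 7, 5, 5) · [11] (7, 5, 3, 0) · [12] (7, 8, 4, 0) · [13] (4, 8, 11, 0)

Partition of {1..13} into 5 W_23-dot-orbits:

[[1, 2, 5, 10], [3, 7, 8, 9, 12], [4, 11], [6], [13]]


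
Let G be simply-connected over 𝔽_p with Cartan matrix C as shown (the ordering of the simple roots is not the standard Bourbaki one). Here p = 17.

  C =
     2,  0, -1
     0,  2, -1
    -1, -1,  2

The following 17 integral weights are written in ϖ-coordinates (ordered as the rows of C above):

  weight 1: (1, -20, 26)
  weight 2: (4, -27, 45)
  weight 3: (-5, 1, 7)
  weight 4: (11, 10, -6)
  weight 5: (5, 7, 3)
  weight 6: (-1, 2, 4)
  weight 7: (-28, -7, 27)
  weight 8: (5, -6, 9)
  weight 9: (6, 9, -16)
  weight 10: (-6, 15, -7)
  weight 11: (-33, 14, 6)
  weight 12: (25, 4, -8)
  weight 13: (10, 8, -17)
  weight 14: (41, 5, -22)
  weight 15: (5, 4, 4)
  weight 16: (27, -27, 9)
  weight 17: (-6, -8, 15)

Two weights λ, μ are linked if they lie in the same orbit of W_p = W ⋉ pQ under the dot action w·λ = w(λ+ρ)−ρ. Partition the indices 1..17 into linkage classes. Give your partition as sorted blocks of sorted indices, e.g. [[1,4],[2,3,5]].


Dynkin diagram of C (from the 4 off-diagonal −1 entries): A_3.

Each λ_j+ρ reduced to Ā_17; 3-tuples below use C's row order:

    λ_1+ρ ↦ (8, 5, 2)
    λ_2+ρ ↦ (0, 3, 5)
    λ_3+ρ ↦ (4, 2, 4)
    λ_4+ρ ↦ (6, 5, 5)
    λ_5+ρ ↦ (5, 7, 4)
    λ_6+ρ ↦ (0, 3, 5)
    λ_7+ρ ↦ (6, 5, 5)
    λ_8+ρ ↦ (6, 5, 5)
    λ_9+ρ ↦ (8, 5, 2)
    λ_10+ρ ↦ (6, 5, 5)
    λ_11+ρ ↦ (8, 5, 2)
    λ_12+ρ ↦ (8, 5, 2)
    λ_13+ρ ↦ (5, 7, 4)
    λ_14+ρ ↦ (4, 2, 4)
    λ_15+ρ ↦ (6, 5, 5)
    λ_16+ρ ↦ (5, 7, 4)
    λ_17+ρ ↦ (5, 7, 4)

Linkage partition of the 17 weights (5 classes, p=17):

[[1, 9, 11, 12], [2, 6], [3, 14], [4, 7, 8, 10, 15], [5, 13, 16, 17]]


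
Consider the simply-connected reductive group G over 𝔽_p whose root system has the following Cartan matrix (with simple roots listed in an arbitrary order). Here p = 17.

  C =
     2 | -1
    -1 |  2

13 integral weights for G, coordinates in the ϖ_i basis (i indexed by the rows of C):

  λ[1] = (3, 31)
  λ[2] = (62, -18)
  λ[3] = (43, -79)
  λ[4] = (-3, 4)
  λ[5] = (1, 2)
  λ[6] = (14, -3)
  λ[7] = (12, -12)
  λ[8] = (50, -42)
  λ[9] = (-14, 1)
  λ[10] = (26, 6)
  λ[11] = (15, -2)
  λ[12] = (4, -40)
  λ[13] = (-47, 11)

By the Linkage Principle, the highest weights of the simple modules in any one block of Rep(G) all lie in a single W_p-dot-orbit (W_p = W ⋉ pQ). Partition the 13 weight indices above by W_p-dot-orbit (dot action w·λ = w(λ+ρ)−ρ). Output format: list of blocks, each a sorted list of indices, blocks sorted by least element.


Root system A_2: the 2×2 matrix C matches after relabeling.

Alcove-folded reps (p=17, 13 weights, presented ϖ-order):

  λ_1 → (13, 2)
  λ_2 → (5, 12)
  λ_3 → (0, 10)
  λ_4 → (2, 3)
  λ_5 → (2, 3)
  λ_6 → (13, 2)
  λ_7 → (2, 11)
  λ_8 → (0, 10)
  λ_9 → (2, 11)
  λ_10 → (0, 10)
  λ_11 → (15, 1)
  λ_12 → (5, 12)
  λ_13 → (5, 12)

Linkage partition of the 13 weights (6 classes, p=17):

[[1, 6], [2, 12, 13], [3, 8, 10], [4, 5], [7, 9], [11]]


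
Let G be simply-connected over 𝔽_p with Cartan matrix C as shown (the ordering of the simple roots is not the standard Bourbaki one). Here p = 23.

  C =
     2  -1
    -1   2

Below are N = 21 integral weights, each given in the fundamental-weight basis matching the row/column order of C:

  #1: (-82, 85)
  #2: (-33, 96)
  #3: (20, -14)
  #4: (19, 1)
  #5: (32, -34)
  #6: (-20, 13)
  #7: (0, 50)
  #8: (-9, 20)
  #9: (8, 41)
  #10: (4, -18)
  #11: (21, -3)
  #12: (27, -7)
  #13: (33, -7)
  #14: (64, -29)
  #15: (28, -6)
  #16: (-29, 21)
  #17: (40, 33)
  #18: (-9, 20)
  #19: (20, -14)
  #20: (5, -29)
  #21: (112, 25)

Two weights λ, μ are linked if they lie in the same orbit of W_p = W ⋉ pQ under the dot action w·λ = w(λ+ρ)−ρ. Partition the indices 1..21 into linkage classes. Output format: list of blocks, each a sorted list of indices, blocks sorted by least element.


Dynkin diagram of C (from the 2 off-diagonal −1 entries): A_2.

Folding the 21 weights λ_j+ρ into Ā_23 (reps in the given 2-coord order):

  1: (12, 5);  2: (14, 5);  3: (8, 13);  4: (20, 2);  5: (10, 13);  6: (14, 5);  7: (17, 1);  8: (8, 13);  9: (14, 5);  10: (12, 5);  11: (20, 2);  12: (17, 1);  13: (12, 5);  14: (14, 5);  15: (17, 1);  16: (17, 1);  17: (12, 5);  18: (8, 13);  19: (8, 13);  20: (17, 1);  21: (20, 2)

6 distinct reps among the 21 weights ⇒ 6 W_23-linkage classes:

[[1, 10, 13, 17], [2, 6, 9, 14], [3, 8, 18, 19], [4, 11, 21], [5], [7, 12, 15, 16, 20]]


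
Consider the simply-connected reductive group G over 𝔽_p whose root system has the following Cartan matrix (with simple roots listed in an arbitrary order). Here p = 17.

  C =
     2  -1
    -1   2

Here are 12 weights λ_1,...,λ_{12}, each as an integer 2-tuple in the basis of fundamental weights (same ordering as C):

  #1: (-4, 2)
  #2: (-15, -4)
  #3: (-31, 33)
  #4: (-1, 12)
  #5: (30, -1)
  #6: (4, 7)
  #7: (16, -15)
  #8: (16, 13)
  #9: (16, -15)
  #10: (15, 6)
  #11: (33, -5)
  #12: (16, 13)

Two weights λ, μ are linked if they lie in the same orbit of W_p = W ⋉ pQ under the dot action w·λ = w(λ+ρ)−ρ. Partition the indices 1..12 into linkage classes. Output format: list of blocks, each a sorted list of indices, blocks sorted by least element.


Dynkin diagram of C (from the 2 off-diagonal −1 entries): A_2.

W_17-reps of the 12 weights in Ā_17 (same 2-coord order as C):

    λ_1+ρ ↦ (3, 0)
    λ_2+ρ ↦ (3, 14)
    λ_3+ρ ↦ (0, 13)
    λ_4+ρ ↦ (0, 13)
    λ_5+ρ ↦ (3, 14)
    λ_6+ρ ↦ (5, 8)
    λ_7+ρ ↦ (3, 14)
    λ_8+ρ ↦ (3, 0)
    λ_9+ρ ↦ (3, 14)
    λ_10+ρ ↦ (10, 1)
    λ_11+ρ ↦ (0, 13)
    λ_12+ρ ↦ (3, 0)

Grouping the 12 weights by Ā_17-representative: 5 linkage classes.

[[1, 8, 12], [2, 5, 7, 9], [3, 4, 11], [6], [10]]


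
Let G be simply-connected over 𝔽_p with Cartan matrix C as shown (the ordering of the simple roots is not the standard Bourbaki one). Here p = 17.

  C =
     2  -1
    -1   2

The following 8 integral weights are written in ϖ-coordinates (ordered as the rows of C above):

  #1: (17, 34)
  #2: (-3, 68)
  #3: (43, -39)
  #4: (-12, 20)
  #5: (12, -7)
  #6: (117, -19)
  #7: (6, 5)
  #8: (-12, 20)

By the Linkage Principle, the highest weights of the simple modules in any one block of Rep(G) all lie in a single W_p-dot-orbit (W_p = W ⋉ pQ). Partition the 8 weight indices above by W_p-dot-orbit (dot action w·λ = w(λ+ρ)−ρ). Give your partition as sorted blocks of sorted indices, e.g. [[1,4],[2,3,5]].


Cartan matrix: type A_2 (|W|=6); un-permuting the 2 rows.

Ā_17 reps of the 8 weights (A_2, coords as presented):

    1: (1, 15)
    2: (1, 15)
    3: (7, 6)
    4: (7, 6)
    5: (7, 6)
    6: (1, 15)
    7: (7, 6)
    8: (7, 6)

2 distinct reps among the 8 weights ⇒ 2 W_17-linkage classes:

[[1, 2, 6], [3, 4, 5, 7, 8]]


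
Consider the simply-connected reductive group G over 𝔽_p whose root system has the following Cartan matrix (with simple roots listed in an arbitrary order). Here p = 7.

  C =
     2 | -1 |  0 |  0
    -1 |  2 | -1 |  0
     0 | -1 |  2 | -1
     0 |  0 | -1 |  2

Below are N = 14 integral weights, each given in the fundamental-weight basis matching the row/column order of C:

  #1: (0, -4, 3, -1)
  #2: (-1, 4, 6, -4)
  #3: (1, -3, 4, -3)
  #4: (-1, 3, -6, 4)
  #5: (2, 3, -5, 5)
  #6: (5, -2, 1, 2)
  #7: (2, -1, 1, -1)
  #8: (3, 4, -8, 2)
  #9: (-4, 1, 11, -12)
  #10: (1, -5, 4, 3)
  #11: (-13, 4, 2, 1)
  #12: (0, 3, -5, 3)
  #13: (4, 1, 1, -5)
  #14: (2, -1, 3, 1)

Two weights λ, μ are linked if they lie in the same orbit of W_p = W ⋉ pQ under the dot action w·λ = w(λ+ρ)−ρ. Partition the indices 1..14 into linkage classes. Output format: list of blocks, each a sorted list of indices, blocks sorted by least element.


Type A_4, rank 4, |W|=120; reorder rows/cols to standard.

Alcove-folded reps (p=7, 14 weights, presented ϖ-order):

  λ_1+ρ ↦ (2, 1, 1, 0);  λ_2+ρ ↦ (3, 0, 2, 0);  λ_3+ρ ↦ (0, 2, 1, 2);  λ_4+ρ ↦ (1, 0, 4, 0);  λ_5+ρ ↦ (1, 0, 4, 0);  λ_6+ρ ↦ (2, 1, 1, 0);  λ_7+ρ ↦ (3, 0, 2, 0);  λ_8+ρ ↦ (0, 2, 1, 2);  λ_9+ρ ↦ (1, 0, 4, 0);  λ_10+ρ ↦ (0, 2, 1, 2);  λ_11+ρ ↦ (0, 2, 1, 2);  λ_12+ρ ↦ (1, 0, 4, 0);  λ_13+ρ ↦ (3, 0, 2, 0);  λ_14+ρ ↦ (1, 0, 4, 0)

Grouping the 14 weights by Ā_7-representative: 4 linkage classes.

[[1, 6], [2, 7, 13], [3, 8, 10, 11], [4, 5, 9, 12, 14]]


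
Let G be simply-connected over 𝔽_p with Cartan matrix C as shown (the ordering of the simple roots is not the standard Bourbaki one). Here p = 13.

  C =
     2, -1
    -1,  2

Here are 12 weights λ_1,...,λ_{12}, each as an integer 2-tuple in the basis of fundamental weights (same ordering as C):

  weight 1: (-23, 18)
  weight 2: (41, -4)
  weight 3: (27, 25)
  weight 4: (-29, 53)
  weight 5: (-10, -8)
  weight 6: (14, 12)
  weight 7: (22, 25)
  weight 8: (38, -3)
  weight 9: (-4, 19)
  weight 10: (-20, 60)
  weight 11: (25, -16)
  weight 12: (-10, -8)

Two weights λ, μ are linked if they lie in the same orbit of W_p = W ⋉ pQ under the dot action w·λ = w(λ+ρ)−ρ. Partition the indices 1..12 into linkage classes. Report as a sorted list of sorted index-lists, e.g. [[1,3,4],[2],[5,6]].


Cartan matrix: type A_2 (|W|=6); un-permuting the 2 rows.

Ā_13 reps of the 12 weights (A_2, coords as presented):

  1: (4, 6) · 2: (0, 3) · 3: (2, 0) · 4: (2, 0) · 5: (4, 6) · 6: (2, 0) · 7: (0, 3) · 8: (2, 0) · 9: (4, 6) · 10: (4, 6) · 11: (2, 0) · 12: (4, 6)

Grouping the 12 weights by Ā_13-representative: 3 linkage classes.

[[1, 5, 9, 10, 12], [2, 7], [3, 4, 6, 8, 11]]


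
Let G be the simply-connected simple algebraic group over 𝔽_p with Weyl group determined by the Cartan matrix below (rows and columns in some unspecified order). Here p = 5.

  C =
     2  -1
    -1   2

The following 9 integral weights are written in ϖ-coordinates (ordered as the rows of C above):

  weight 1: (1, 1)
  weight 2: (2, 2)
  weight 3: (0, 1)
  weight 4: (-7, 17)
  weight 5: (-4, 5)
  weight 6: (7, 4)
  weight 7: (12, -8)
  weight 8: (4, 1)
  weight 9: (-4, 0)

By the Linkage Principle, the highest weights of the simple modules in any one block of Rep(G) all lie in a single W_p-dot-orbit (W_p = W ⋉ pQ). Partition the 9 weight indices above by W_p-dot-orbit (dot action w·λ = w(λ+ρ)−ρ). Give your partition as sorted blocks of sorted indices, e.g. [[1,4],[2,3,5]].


Dynkin diagram of C (from the 2 off-diagonal −1 entries): A_2.

λ_j+ρ reflected into Ā_5 (⟨·,θ^∨⟩≤5); 2-tuples as given:

  1: (2, 2)
  2: (2, 2)
  3: (1, 2)
  4: (2, 2)
  5: (2, 2)
  6: (3, 0)
  7: (1, 2)
  8: (3, 0)
  9: (1, 2)

These 9 weights hit 3 W_5-dot-orbits; sizes (4, 3, 2):

[[1, 2, 4, 5], [3, 7, 9], [6, 8]]


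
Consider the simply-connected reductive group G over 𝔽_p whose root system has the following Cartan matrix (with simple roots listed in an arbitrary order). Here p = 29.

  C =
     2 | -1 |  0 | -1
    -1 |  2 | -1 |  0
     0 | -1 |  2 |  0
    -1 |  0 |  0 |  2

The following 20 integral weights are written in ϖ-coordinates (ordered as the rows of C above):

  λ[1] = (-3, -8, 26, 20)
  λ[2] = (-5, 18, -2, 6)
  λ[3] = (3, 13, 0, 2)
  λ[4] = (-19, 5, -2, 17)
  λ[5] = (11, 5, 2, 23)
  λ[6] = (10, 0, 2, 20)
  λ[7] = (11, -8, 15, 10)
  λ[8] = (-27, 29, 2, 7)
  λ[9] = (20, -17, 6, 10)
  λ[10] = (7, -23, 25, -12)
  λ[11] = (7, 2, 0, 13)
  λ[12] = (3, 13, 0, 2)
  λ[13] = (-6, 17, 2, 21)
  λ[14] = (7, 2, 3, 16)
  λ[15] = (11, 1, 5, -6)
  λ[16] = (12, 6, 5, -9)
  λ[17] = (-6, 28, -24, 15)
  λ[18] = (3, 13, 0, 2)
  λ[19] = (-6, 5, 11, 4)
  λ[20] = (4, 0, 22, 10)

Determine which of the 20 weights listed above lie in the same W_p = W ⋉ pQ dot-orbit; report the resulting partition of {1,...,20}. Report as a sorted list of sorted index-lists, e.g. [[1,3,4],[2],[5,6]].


Dynkin diagram of C (from the 6 off-diagonal −1 entries): A_4.

W_29-reps of the 20 weights in Ā_29 (same 4-coord order as C):

  1: (7, 2, 8, 2)
  2: (4, 14, 1, 3)
  3: (4, 14, 1, 3)
  4: (5, 1, 12, 0)
  5: (5, 7, 6, 8)
  6: (8, 3, 1, 14)
  7: (5, 7, 6, 8)
  8: (8, 3, 1, 14)
  9: (5, 7, 6, 8)
  10: (8, 3, 1, 14)
  11: (8, 3, 1, 14)
  12: (4, 14, 1, 3)
  13: (5, 7, 6, 8)
  14: (8, 3, 1, 14)
  15: (7, 2, 6, 5)
  16: (5, 7, 6, 8)
  17: (5, 1, 12, 0)
  18: (4, 14, 1, 3)
  19: (5, 1, 12, 0)
  20: (5, 1, 12, 0)

Partition of {1..20} into 6 W_29-dot-orbits:

[[1], [2, 3, 12, 18], [4, 17, 19, 20], [5, 7, 9, 13, 16], [6, 8, 10, 11, 14], [15]]


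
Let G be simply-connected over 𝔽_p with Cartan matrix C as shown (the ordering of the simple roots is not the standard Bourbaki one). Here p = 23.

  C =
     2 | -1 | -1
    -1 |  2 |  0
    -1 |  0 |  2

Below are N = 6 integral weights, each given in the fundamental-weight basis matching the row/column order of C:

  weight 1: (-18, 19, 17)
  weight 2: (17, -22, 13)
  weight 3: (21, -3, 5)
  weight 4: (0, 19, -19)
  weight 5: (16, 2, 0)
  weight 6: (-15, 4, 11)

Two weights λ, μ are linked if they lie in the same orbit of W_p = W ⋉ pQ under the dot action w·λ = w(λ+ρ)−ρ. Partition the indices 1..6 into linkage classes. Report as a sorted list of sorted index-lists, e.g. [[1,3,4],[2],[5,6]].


Dynkin diagram of C (from the 4 off-diagonal −1 entries): A_3.

Each λ_j+ρ reduced to Ā_23; 3-tuples below use C's row order:

  1: (17, 3, 1);  2: (3, 9, 2);  3: (17, 3, 1);  4: (17, 3, 1);  5: (17, 3, 1);  6: (3, 9, 2)

2 distinct reps among the 6 weights ⇒ 2 W_23-linkage classes:

[[1, 3, 4, 5], [2, 6]]


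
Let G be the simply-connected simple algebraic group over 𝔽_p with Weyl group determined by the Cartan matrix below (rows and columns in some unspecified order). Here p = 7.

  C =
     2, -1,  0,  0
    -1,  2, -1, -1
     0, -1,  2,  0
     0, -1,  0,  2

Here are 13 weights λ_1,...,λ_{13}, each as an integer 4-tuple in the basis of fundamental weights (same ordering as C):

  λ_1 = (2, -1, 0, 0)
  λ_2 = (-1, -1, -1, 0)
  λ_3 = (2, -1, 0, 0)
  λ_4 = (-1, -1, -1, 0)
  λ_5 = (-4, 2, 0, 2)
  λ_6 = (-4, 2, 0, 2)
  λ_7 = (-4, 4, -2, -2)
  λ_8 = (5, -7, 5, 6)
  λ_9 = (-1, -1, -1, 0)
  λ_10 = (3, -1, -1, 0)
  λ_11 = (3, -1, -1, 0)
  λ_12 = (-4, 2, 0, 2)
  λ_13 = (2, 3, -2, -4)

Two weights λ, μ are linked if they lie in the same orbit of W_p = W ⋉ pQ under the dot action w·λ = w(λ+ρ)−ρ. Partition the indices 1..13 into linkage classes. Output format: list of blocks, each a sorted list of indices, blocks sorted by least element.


C ↔ D_4 under row/col permutation; |W(D_4)| = 192.

Alcove-folded reps (p=7, 13 weights, presented ϖ-order):

  λ_1 → (3, 0, 1, 1)
  λ_2 → (0, 0, 0, 1)
  λ_3 → (3, 0, 1, 1)
  λ_4 → (0, 0, 0, 1)
  λ_5 → (3, 0, 1, 3)
  λ_6 → (3, 0, 1, 3)
  λ_7 → (3, 0, 1, 1)
  λ_8 → (0, 0, 0, 1)
  λ_9 → (0, 0, 0, 1)
  λ_10 → (4, 0, 0, 1)
  λ_11 → (4, 0, 0, 1)
  λ_12 → (3, 0, 1, 3)
  λ_13 → (3, 0, 1, 3)

4 distinct reps among the 13 weights ⇒ 4 W_7-linkage classes:

[[1, 3, 7], [2, 4, 8, 9], [5, 6, 12, 13], [10, 11]]


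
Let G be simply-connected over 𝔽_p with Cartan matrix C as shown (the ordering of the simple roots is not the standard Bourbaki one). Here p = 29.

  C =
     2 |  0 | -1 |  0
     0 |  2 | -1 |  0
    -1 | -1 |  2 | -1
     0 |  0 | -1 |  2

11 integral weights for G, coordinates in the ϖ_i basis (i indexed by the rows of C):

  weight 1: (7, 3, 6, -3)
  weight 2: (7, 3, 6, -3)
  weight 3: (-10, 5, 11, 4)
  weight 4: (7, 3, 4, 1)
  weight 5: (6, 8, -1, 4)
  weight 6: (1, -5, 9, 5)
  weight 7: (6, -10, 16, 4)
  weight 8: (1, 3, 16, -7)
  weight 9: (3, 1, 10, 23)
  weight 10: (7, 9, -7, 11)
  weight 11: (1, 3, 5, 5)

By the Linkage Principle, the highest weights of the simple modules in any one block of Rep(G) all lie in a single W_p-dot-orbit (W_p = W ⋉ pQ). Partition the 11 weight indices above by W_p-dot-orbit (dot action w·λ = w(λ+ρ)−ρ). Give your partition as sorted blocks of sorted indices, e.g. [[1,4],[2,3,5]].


C ↔ D_4 under row/col permutation; |W(D_4)| = 192.

Alcove-folded reps (p=29, 11 weights, presented ϖ-order):

  [1] (8, 4, 5, 2) · [2] (8, 4, 5, 2) · [3] (9, 6, 3, 5) · [4] (8, 4, 5, 2) · [5] (7, 9, 0, 5) · [6] (2, 4, 6, 6) · [7] (7, 9, 0, 5) · [8] (2, 4, 6, 6) · [9] (2, 4, 6, 6) · [10] (2, 4, 6, 6) · [11] (2, 4, 6, 6)

Linkage partition of the 11 weights (4 classes, p=29):

[[1, 2, 4], [3], [5, 7], [6, 8, 9, 10, 11]]


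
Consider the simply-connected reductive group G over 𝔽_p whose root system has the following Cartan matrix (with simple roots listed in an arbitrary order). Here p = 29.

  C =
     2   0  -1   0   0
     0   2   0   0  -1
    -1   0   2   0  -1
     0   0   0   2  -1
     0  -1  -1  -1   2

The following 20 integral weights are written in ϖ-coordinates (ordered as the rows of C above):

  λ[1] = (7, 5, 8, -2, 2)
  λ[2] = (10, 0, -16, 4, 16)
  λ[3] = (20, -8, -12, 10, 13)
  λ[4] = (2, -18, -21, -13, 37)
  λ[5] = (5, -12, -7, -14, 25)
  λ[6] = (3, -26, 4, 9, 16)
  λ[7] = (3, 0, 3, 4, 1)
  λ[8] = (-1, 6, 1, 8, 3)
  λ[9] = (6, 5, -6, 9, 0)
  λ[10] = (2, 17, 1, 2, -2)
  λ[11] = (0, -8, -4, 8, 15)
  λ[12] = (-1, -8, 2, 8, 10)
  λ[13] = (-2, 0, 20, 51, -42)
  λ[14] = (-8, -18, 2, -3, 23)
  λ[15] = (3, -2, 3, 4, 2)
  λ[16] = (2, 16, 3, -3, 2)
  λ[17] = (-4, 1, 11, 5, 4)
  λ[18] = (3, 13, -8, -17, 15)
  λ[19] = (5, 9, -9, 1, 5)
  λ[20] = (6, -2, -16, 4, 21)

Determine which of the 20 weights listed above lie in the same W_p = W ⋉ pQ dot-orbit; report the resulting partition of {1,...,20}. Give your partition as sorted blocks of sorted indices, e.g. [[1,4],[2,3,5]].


Cartan matrix: type D_5 (|W|=1920); un-permuting the 5 rows.

Alcove-folded reps (p=29, 20 weights, presented ϖ-order):

    λ_1 → (8, 6, 1, 1, 2)
    λ_2 → (4, 1, 4, 5, 2)
    λ_3 → (4, 1, 4, 5, 2)
    λ_4 → (8, 6, 1, 1, 2)
    λ_5 → (0, 7, 2, 9, 4)
    λ_6 → (3, 17, 1, 2, 1)
    λ_7 → (4, 1, 4, 5, 2)
    λ_8 → (0, 7, 2, 9, 4)
    λ_9 → (2, 2, 1, 6, 4)
    λ_10 → (3, 17, 1, 2, 1)
    λ_11 → (0, 7, 2, 9, 4)
    λ_12 → (0, 7, 2, 9, 4)
    λ_13 → (8, 6, 1, 1, 2)
    λ_14 → (3, 17, 1, 2, 1)
    λ_15 → (4, 1, 4, 5, 2)
    λ_16 → (3, 17, 1, 2, 1)
    λ_17 → (2, 2, 1, 6, 4)
    λ_18 → (0, 7, 2, 9, 4)
    λ_19 → (2, 8, 4, 0, 2)
    λ_20 → (4, 1, 4, 5, 2)

These 20 weights hit 6 W_29-dot-orbits; sizes (3, 5, 5, 4, 2, 1):

[[1, 4, 13], [2, 3, 7, 15, 20], [5, 8, 11, 12, 18], [6, 10, 14, 16], [9, 17], [19]]


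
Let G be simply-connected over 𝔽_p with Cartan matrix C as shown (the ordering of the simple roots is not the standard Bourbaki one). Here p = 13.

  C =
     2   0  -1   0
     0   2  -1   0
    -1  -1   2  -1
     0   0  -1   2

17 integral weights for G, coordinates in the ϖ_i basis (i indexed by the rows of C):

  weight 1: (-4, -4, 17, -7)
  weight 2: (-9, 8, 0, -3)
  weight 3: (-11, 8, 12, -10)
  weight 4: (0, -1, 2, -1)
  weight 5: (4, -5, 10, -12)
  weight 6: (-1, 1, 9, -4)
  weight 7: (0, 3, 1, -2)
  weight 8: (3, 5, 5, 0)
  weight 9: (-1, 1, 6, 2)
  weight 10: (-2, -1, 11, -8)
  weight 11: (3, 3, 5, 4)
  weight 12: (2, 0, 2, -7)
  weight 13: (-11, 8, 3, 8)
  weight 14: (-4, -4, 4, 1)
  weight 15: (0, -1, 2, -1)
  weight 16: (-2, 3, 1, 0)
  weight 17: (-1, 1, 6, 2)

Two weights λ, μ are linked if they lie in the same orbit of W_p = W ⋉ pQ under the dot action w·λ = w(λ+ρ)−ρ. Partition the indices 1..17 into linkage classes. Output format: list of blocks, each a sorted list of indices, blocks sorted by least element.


C ↔ D_4 under row/col permutation; |W(D_4)| = 192.

Ā_13 reps of the 17 weights (D_4, coords as presented):

  λ_1+ρ ↦ (2, 2, 1, 1)
  λ_2+ρ ↦ (1, 0, 1, 7)
  λ_3+ρ ↦ (1, 0, 3, 0)
  λ_4+ρ ↦ (1, 0, 3, 0)
  λ_5+ρ ↦ (1, 0, 1, 7)
  λ_6+ρ ↦ (0, 2, 1, 3)
  λ_7+ρ ↦ (1, 4, 1, 1)
  λ_8+ρ ↦ (0, 2, 1, 3)
  λ_9+ρ ↦ (0, 2, 1, 3)
  λ_10+ρ ↦ (1, 0, 1, 7)
  λ_11+ρ ↦ (2, 2, 1, 1)
  λ_12+ρ ↦ (0, 2, 1, 3)
  λ_13+ρ ↦ (1, 0, 3, 0)
  λ_14+ρ ↦ (2, 2, 1, 1)
  λ_15+ρ ↦ (1, 0, 3, 0)
  λ_16+ρ ↦ (1, 4, 1, 1)
  λ_17+ρ ↦ (0, 2, 1, 3)

These 17 weights hit 5 W_13-dot-orbits; sizes (3, 3, 4, 5, 2):

[[1, 11, 14], [2, 5, 10], [3, 4, 13, 15], [6, 8, 9, 12, 17], [7, 16]]


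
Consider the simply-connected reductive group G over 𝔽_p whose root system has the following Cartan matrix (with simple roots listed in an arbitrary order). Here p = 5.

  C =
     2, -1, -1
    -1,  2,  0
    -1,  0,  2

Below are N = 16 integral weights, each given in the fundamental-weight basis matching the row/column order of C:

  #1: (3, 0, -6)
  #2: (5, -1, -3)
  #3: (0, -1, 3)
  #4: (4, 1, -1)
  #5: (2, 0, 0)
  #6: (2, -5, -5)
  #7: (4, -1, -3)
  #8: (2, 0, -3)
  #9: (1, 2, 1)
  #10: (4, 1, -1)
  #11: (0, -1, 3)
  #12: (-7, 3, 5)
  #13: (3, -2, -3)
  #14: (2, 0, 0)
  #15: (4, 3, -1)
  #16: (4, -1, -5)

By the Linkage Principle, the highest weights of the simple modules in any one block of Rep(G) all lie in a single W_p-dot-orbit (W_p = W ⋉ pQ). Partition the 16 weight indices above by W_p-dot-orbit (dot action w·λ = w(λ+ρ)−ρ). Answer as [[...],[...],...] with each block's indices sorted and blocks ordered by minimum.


Root system A_3: the 3×3 matrix C matches after relabeling.

Each λ_j+ρ reduced to Ā_5; 3-tuples below use C's row order:

  λ_1 → (1, 0, 4)
  λ_2 → (3, 1, 1)
  λ_3 → (1, 0, 4)
  λ_4 → (3, 0, 2)
  λ_5 → (3, 1, 1)
  λ_6 → (3, 1, 1)
  λ_7 → (3, 0, 2)
  λ_8 → (1, 1, 2)
  λ_9 → (2, 1, 0)
  λ_10 → (3, 0, 2)
  λ_11 → (1, 0, 4)
  λ_12 → (3, 1, 1)
  λ_13 → (1, 1, 2)
  λ_14 → (3, 1, 1)
  λ_15 → (1, 0, 4)
  λ_16 → (1, 0, 4)

Grouping the 16 weights by Ā_5-representative: 5 linkage classes.

[[1, 3, 11, 15, 16], [2, 5, 6, 12, 14], [4, 7, 10], [8, 13], [9]]


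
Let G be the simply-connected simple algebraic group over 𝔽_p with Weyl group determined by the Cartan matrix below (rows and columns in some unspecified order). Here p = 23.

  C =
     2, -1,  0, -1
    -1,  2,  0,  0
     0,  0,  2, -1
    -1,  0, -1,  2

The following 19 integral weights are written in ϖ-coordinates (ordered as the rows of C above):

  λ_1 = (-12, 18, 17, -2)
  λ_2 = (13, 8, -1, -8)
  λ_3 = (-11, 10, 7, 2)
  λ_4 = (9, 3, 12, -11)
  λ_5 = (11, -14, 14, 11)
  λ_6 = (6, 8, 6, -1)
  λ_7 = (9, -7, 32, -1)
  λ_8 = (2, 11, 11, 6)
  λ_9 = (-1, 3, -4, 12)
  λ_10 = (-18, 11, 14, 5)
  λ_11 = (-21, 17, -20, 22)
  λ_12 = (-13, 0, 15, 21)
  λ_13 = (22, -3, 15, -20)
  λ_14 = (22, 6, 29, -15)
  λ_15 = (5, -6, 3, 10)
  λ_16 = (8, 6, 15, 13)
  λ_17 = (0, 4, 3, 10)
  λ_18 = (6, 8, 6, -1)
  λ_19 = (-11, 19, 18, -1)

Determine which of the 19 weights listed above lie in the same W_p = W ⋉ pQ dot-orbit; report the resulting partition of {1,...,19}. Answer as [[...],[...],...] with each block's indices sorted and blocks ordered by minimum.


Type A_4, rank 4, |W|=120; reorder rows/cols to standard.

λ_j+ρ reflected into Ā_23 (⟨·,θ^∨⟩≤23); 4-tuples as given:

  λ_1+ρ ↦ (1, 5, 4, 11)
  λ_2+ρ ↦ (7, 9, 7, 0)
  λ_3+ρ ↦ (3, 1, 1, 7)
  λ_4+ρ ↦ (0, 4, 3, 10)
  λ_5+ρ ↦ (3, 1, 1, 7)
  λ_6+ρ ↦ (7, 9, 7, 0)
  λ_7+ρ ↦ (0, 4, 3, 10)
  λ_8+ρ ↦ (3, 1, 1, 7)
  λ_9+ρ ↦ (0, 4, 3, 10)
  λ_10+ρ ↦ (1, 5, 4, 11)
  λ_11+ρ ↦ (2, 2, 3, 16)
  λ_12+ρ ↦ (3, 1, 1, 7)
  λ_13+ρ ↦ (2, 2, 3, 16)
  λ_14+ρ ↦ (7, 9, 7, 0)
  λ_15+ρ ↦ (1, 5, 4, 11)
  λ_16+ρ ↦ (7, 9, 7, 0)
  λ_17+ρ ↦ (1, 5, 4, 11)
  λ_18+ρ ↦ (7, 9, 7, 0)
  λ_19+ρ ↦ (0, 4, 3, 10)

5 distinct reps among the 19 weights ⇒ 5 W_23-linkage classes:

[[1, 10, 15, 17], [2, 6, 14, 16, 18], [3, 5, 8, 12], [4, 7, 9, 19], [11, 13]]


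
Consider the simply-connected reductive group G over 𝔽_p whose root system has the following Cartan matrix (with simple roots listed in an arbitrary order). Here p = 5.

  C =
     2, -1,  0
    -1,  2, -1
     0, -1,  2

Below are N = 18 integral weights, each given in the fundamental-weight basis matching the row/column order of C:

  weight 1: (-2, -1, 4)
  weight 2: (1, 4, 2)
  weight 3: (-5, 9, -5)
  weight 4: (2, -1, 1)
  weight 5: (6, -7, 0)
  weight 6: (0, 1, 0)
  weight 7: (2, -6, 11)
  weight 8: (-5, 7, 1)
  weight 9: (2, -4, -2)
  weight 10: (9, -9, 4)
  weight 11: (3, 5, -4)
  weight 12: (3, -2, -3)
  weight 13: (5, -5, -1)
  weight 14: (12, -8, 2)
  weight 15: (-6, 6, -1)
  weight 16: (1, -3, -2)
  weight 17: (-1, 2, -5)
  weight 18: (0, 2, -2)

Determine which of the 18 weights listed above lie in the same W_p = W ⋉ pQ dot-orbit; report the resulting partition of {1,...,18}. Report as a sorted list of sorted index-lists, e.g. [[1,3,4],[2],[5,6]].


C ↔ A_3 under row/col permutation; |W(A_3)| = 24.

Each λ_j+ρ reduced to Ā_5; 3-tuples below use C's row order:

  [1] (0, 1, 4) · [2] (3, 0, 2) · [3] (1, 0, 1) · [4] (3, 0, 2) · [5] (1, 0, 3) · [6] (1, 2, 1) · [7] (3, 0, 2) · [8] (1, 0, 3) · [9] (1, 0, 3) · [10] (3, 0, 2) · [11] (1, 0, 2) · [12] (1, 2, 1) · [13] (1, 0, 3) · [14] (1, 2, 1) · [15] (3, 0, 2) · [16] (1, 0, 2) · [17] (1, 0, 3) · [18] (1, 2, 1)

The 18 indices split into 6 linkage classes (same alcove rep ⇔ same W_5-dot-orbit):

[[1], [2, 4, 7, 10, 15], [3], [5, 8, 9, 13, 17], [6, 12, 14, 18], [11, 16]]


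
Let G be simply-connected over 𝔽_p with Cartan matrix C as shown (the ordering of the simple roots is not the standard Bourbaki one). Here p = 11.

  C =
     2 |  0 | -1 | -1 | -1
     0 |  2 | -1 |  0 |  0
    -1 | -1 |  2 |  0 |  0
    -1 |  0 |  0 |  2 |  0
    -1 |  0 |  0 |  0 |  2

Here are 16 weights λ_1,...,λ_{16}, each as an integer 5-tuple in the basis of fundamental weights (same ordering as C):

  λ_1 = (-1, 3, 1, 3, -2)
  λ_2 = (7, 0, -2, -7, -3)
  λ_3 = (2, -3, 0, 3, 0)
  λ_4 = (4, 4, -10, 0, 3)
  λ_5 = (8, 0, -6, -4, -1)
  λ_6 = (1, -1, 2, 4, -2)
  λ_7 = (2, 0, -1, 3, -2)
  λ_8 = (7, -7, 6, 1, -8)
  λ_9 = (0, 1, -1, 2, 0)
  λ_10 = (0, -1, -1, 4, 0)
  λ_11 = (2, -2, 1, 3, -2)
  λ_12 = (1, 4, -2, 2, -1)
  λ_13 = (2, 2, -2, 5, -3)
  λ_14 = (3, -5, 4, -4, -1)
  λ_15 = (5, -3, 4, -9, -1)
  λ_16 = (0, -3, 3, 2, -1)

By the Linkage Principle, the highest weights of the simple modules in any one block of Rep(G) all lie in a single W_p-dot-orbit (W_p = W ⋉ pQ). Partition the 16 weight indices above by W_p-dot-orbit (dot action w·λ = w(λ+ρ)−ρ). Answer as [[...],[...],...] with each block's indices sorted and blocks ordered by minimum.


Dynkin diagram of C (from the 8 off-diagonal −1 entries): D_5.

Alcove-folded reps (p=11, 16 weights, presented ϖ-order):

  1: (1, 4, 1, 3, 0) · 2: (1, 0, 0, 5, 1) · 3: (2, 1, 0, 4, 1) · 4: (1, 4, 1, 3, 0) · 5: (1, 4, 1, 3, 0) · 6: (1, 0, 0, 5, 1) · 7: (2, 1, 0, 4, 1) · 8: (2, 1, 0, 4, 1) · 9: (1, 2, 0, 3, 1) · 10: (1, 0, 0, 5, 1) · 11: (2, 1, 0, 4, 1) · 12: (1, 4, 1, 3, 0) · 13: (0, 2, 0, 6, 2) · 14: (1, 4, 1, 3, 0) · 15: (0, 2, 0, 6, 2) · 16: (1, 2, 2, 3, 0)

6 distinct reps among the 16 weights ⇒ 6 W_11-linkage classes:

[[1, 4, 5, 12, 14], [2, 6, 10], [3, 7, 8, 11], [9], [13, 15], [16]]


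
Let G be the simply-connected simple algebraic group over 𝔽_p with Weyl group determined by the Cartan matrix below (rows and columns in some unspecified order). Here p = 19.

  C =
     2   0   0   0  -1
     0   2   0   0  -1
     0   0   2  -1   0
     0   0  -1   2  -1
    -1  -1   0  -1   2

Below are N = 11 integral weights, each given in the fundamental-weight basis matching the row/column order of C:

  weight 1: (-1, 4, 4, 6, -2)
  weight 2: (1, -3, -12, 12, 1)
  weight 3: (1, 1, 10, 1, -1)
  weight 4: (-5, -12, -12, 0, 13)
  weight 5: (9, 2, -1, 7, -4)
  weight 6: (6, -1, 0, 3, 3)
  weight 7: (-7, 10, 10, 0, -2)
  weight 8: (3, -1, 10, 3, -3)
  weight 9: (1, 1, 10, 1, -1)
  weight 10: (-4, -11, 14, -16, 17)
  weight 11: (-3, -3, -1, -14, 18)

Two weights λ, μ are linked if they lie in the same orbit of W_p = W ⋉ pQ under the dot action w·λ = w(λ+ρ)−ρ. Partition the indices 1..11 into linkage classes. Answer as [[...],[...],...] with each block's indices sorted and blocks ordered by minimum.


C ↔ D_5 under row/col permutation; |W(D_5)| = 1920.

Alcove-folded reps (p=19, 11 weights, presented ϖ-order):

  λ_1+ρ ↦ (1, 4, 5, 3, 0) · λ_2+ρ ↦ (2, 2, 11, 2, 0) · λ_3+ρ ↦ (2, 2, 11, 2, 0) · λ_4+ρ ↦ (7, 0, 0, 1, 3) · λ_5+ρ ↦ (7, 0, 0, 1, 3) · λ_6+ρ ↦ (7, 0, 0, 1, 3) · λ_7+ρ ↦ (1, 4, 5, 3, 0) · λ_8+ρ ↦ (2, 2, 11, 2, 0) · λ_9+ρ ↦ (2, 2, 11, 2, 0) · λ_10+ρ ↦ (7, 0, 0, 1, 3) · λ_11+ρ ↦ (2, 2, 11, 2, 0)

The 11 indices split into 3 linkage classes (same alcove rep ⇔ same W_19-dot-orbit):

[[1, 7], [2, 3, 8, 9, 11], [4, 5, 6, 10]]


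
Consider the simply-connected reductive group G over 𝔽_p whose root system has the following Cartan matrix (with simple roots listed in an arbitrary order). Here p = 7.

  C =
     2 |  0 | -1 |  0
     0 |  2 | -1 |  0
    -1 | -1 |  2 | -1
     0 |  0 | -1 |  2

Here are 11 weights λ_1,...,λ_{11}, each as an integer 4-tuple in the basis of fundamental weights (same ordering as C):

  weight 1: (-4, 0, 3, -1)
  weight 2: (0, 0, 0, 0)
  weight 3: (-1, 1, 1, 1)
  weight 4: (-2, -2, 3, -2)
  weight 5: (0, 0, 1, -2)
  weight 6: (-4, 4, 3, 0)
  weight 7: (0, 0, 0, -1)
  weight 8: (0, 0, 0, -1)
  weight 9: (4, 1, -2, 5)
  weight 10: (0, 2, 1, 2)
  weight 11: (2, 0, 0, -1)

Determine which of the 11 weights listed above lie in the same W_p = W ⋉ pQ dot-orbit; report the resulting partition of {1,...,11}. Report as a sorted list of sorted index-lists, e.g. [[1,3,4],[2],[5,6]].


Type D_4, rank 4, |W|=192; reorder rows/cols to standard.

Each λ_j+ρ reduced to Ā_7; 4-tuples below use C's row order:

  λ_1 → (3, 1, 1, 0) · λ_2 → (1, 1, 1, 1) · λ_3 → (0, 2, 1, 2) · λ_4 → (1, 1, 1, 1) · λ_5 → (1, 1, 1, 1) · λ_6 → (0, 2, 1, 2) · λ_7 → (1, 1, 1, 0) · λ_8 → (1, 1, 1, 0) · λ_9 → (0, 3, 1, 1) · λ_10 → (1, 1, 1, 1) · λ_11 → (3, 1, 1, 0)

Linkage partition of the 11 weights (5 classes, p=7):

[[1, 11], [2, 4, 5, 10], [3, 6], [7, 8], [9]]


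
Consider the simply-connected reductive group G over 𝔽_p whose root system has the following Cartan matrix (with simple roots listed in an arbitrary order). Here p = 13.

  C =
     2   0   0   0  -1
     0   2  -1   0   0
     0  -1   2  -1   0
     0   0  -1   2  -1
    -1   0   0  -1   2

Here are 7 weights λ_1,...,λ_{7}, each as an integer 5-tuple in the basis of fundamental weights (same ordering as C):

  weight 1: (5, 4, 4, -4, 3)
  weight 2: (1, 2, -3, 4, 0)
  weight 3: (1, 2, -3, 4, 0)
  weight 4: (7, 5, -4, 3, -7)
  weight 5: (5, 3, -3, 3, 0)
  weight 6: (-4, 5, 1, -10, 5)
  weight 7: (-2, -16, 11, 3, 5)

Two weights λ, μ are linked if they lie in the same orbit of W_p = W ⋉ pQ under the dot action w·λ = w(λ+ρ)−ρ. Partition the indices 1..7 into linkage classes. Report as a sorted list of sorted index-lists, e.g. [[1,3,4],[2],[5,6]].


C ↔ A_5 under row/col permutation; |W(A_5)| = 720.

Alcove-folded reps (p=13, 7 weights, presented ϖ-order):

    λ_1 → (2, 1, 2, 3, 1)
    λ_2 → (2, 1, 2, 3, 1)
    λ_3 → (2, 1, 2, 3, 1)
    λ_4 → (2, 1, 2, 3, 1)
    λ_5 → (6, 2, 2, 2, 1)
    λ_6 → (2, 1, 2, 3, 1)
    λ_7 → (5, 3, 1, 2, 1)

Partition of {1..7} into 3 W_13-dot-orbits:

[[1, 2, 3, 4, 6], [5], [7]]


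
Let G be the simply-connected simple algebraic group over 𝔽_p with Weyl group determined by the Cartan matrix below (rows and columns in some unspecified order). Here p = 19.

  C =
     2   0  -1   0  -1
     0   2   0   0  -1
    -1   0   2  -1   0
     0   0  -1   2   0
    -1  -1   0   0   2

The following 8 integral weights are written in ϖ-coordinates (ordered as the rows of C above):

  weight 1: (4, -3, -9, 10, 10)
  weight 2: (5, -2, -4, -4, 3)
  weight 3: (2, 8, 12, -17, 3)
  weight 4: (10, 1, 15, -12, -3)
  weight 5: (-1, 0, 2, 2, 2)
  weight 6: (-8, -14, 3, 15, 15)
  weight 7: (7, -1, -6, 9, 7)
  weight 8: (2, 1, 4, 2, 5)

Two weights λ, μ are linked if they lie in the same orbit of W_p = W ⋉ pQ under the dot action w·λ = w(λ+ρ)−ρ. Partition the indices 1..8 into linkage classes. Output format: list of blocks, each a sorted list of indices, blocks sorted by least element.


C ↔ A_5 under row/col permutation; |W(A_5)| = 720.

W_19-reps of the 8 weights in Ā_19 (same 5-coord order as C):

  λ_1 → (3, 2, 5, 3, 6);  λ_2 → (0, 1, 3, 3, 3);  λ_3 → (0, 1, 3, 3, 3);  λ_4 → (3, 2, 5, 3, 6);  λ_5 → (0, 1, 3, 3, 3);  λ_6 → (0, 1, 3, 3, 3);  λ_7 → (3, 2, 5, 3, 6);  λ_8 → (3, 2, 5, 3, 6)

2 distinct reps among the 8 weights ⇒ 2 W_19-linkage classes:

[[1, 4, 7, 8], [2, 3, 5, 6]]
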